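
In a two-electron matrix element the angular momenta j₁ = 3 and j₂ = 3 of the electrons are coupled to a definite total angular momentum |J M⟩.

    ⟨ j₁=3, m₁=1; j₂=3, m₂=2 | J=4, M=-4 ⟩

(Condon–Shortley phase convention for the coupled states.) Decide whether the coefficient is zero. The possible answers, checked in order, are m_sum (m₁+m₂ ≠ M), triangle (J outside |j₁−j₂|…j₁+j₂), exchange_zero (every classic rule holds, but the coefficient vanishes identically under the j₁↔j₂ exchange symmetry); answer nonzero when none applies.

m_sum

m-sum: m₁+m₂ = 1+2 = 3, M = -4  ✗ ⇒ coefficient is 0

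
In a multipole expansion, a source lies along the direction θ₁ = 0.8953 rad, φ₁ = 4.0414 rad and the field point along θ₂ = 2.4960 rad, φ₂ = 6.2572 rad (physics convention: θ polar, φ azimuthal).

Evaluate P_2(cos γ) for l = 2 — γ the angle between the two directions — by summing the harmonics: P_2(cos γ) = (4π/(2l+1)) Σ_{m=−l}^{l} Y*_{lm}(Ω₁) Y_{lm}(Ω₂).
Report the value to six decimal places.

Addition theorem: P_2(cos γ) = (4π/5) Σ_m Y*_{lm}(Ω₁) Y_{lm}(Ω₂), m = −2…2:
  m=-2: (-0.053361+0.229117i) × (+0.139646+0.007264i) = -0.009116+0.031608i  (running Σ = -0.009116+0.031608i)
  m=-1: (-0.234392-0.295254i) × (-0.371147-0.009647i) = +0.084146+0.111844i  (running Σ = +0.075030+0.143451i)
  m=0: (+0.054545-0.000000i) × (+0.288259+0.000000i) = +0.015723+0.000000i  (running Σ = +0.090753+0.143451i)
  m=1: (+0.234392-0.295254i) × (+0.371147-0.009647i) = +0.084146-0.111844i  (running Σ = +0.174898+0.031608i)
  m=2: (-0.053361-0.229117i) × (+0.139646-0.007264i) = -0.009116-0.031608i  (running Σ = +0.165782+0.000000i)
Accumulated sum +0.165782+0.000000i; after 4π/(2l+1) scaling, +0.416657+0.000000i ⇒ P_2 = 0.416657

0.416657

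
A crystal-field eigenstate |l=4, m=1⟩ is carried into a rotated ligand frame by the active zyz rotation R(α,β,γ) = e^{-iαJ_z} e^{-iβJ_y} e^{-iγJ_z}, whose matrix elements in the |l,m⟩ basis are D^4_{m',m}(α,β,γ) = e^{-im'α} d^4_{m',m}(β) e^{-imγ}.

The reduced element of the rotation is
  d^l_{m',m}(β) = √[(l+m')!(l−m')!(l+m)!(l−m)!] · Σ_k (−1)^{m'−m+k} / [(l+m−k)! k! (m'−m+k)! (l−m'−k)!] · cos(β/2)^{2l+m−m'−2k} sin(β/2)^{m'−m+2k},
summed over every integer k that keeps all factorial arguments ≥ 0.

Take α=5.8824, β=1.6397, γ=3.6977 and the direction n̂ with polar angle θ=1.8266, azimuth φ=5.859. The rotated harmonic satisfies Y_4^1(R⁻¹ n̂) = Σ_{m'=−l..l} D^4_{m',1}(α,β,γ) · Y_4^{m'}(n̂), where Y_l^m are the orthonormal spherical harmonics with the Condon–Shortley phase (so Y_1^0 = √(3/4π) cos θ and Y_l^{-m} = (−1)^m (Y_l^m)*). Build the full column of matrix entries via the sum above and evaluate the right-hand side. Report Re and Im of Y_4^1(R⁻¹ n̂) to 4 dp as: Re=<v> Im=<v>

Re=0.2545 Im=-0.2047

Need the full column D^4_{m',1} for m'=−4..4 at α=5.8824, β=1.6397, γ=3.6977.
cos(β/2)=0.682331, sin(β/2)=0.731043
d^4_{-4,1}: single k=5 term ⇒ +0.496358;  D = +0.275516+0.412871i
d^4_{-3,1}: k∈[4..5] ⇒ +0.818977 -0.564053 = +0.254925;  D = +0.047561+0.250449i
d^4_{-2,1}: k∈[3..5] ⇒ +0.817184 -1.407043 +0.323023 = -0.266836;  D = +0.056438-0.260799i
d^4_{-1,1}: k∈[2..5] ⇒ +0.539332 -1.857266 +1.065959 -0.081573 = -0.333548;  D = +0.192144-0.272644i
d^4_{0,1}: k∈[1..4] ⇒ +0.225125 -1.550497 +1.779784 -0.340496 = +0.113916;  D = -0.096750+0.060134i
d^4_{1,1}: k∈[0..3] ⇒ +0.046985 -0.808999 +1.857266 -0.710639 = +0.384613;  D = -0.379983+0.059499i
d^4_{2,1}: k∈[0..2] ⇒ -0.213572 +1.225776 -0.938029 = +0.074175;  D = -0.071951-0.018025i
d^4_{3,1}: k∈[0..1] ⇒ +0.428082 -0.818977 = -0.390896;  D = +0.312071+0.235396i
d^4_{4,1}: single k=0 term ⇒ -0.432413;  D = +0.216268+0.374445i
Y_4^{m'}(θ=1.8266,φ=5.859) and Σ D·Y over m':
  (+0.2755+0.4129i)·(-0.0487+0.3846i)  (+0.0476+0.2504i)·(-0.0843-0.2741i)  (+0.0564-0.2608i)·(-0.1142-0.1296i)  (+0.1921-0.2726i)·(+0.2693+0.1216i)  (-0.0968+0.0601i)·(+0.1294+0.0000i)  (-0.3800+0.0595i)·(-0.2693+0.1216i)  (-0.0720-0.0180i)·(-0.1142+0.1296i)  (+0.3121+0.2354i)·(+0.0843-0.2741i)  (+0.2163+0.3744i)·(-0.0487-0.3846i)
Y_4^1(R⁻¹ n̂) = +0.254545-0.204716i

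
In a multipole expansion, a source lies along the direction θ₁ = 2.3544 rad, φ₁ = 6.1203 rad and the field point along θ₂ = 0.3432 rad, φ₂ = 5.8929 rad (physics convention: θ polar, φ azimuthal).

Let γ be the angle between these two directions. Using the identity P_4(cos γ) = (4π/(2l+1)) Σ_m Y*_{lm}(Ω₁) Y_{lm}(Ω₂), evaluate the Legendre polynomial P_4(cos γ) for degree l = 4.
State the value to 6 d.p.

-0.173272

Expand P_4 via completeness: Σ_{m} conj(Y_{4,m}) at Ω₁ times Y_{4,m} at Ω₂ —
  m=-4: Y*=0.08860 - 0.06757j  Y=0.00005 + 0.00567j  product 0.00039 + 0.00050j
  m=-3: Y*=-0.27729 + 0.14742j  Y=0.01749 + 0.04137j  product -0.01095 - 0.00889j
  m=-2: Y*=0.39559 - 0.13363j  Y=0.14015 + 0.13880j  product 0.07399 + 0.03618j
  m=-1: Y*=-0.11377 + 0.01870j  Y=0.44466 + 0.18293j  product -0.05401 - 0.01250j
  m=+0: Y*=-0.34474 + 0.00000j  Y=0.41462 + 0.00000j  product -0.14294 + 0.00000j
  m=+1: Y*=0.11377 + 0.01870j  Y=-0.44466 + 0.18293j  product -0.05401 + 0.01250j
  m=+2: Y*=0.39559 + 0.13363j  Y=0.14015 - 0.13880j  product 0.07399 - 0.03618j
  m=+3: Y*=0.27729 + 0.14742j  Y=-0.01749 + 0.04137j  product -0.01095 + 0.00889j
  m=+4: Y*=0.08860 + 0.06757j  Y=0.00005 - 0.00567j  product 0.00039 - 0.00050j
Σ over m = -0.12410 + 0.00000j; ×(4π/9) → -0.17327 + 0.00000j. Real part: -0.173272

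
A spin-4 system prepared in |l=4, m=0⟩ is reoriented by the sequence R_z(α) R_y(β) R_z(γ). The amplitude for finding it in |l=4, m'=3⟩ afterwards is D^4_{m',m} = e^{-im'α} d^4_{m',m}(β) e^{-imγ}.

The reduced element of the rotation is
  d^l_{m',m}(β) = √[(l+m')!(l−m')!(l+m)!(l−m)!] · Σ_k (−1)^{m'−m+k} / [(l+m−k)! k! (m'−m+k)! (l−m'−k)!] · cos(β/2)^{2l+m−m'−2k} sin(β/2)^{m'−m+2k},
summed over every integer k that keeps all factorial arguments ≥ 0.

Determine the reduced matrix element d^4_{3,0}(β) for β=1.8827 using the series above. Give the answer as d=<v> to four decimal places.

d=0.3913

d^4_{3,0}(β=1.8827) via the finite sum:
c=cos(1.882700/2)=0.588697, s=sin(1.882700/2)=0.808354; N=√[5040·1·24·24]=1703.830978
k∈{0,1} keeps every argument non-negative
  k=0: (−1)^3·1703.8310/(144)·0.5887^5·0.8084^3 = -0.441904
  k=1: (−1)^4·1703.8310/(144)·0.5887^3·0.8084^5 = +0.833196
d^4_{3,0}(1.8827) = -0.441904 +0.833196 = +0.391291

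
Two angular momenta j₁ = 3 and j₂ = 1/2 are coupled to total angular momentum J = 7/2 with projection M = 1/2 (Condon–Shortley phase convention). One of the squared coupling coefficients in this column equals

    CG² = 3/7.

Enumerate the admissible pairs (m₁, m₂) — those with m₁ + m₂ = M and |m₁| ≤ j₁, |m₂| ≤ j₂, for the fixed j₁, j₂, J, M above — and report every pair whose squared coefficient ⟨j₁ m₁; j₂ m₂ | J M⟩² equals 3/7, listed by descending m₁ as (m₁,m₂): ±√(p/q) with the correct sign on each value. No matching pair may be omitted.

(1,-1/2): +√(3/7)

Admissible pairs with m₁+m₂ = M = 1/2: (0,1/2), (1,-1/2)
  (m₁,m₂)=(1,-1/2): CG² = 3/7, CG = +√(3/7)   ← matches the target
  (m₁,m₂)=(0,1/2): CG² = 4/7, CG = +√(4/7)
Pairs with CG² = 3/7: (1,-1/2): +√(3/7)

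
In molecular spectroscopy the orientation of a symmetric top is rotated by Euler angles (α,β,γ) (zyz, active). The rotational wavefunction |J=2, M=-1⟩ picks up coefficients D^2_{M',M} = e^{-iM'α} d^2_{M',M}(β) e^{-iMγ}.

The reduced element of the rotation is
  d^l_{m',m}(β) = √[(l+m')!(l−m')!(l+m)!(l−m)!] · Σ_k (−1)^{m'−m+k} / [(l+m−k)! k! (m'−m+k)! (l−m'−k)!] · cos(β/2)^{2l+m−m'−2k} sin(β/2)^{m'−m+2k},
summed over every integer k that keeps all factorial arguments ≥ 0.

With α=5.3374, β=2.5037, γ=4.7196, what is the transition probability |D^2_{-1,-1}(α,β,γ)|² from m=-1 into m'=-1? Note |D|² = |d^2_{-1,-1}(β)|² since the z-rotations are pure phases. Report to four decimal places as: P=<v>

First d^2_{-1,-1}(β=2.5037), then the phase factors e^{-i(-1)α} and e^{-i(-1)γ}:
Half-angle: c=0.313566, s=0.949566. N=√(1·6·1·6)=6.000000
k∈{0,1} keeps every argument non-negative
  k=0: (−1)^0·6.0000/(6)·0.3136^4·0.9496^0 = +0.009668
  k=1: (−1)^1·6.0000/(2)·0.3136^2·0.9496^2 = -0.265969
d^2_{-1,-1}(2.5037) = +0.009668 -0.265969 = -0.256301
|D^2_{-1,-1}|² = |d^2_{-1,-1}(β)|² = (-0.256301)² = 0.065690 (the z-rotation phases have unit modulus)

P=0.0657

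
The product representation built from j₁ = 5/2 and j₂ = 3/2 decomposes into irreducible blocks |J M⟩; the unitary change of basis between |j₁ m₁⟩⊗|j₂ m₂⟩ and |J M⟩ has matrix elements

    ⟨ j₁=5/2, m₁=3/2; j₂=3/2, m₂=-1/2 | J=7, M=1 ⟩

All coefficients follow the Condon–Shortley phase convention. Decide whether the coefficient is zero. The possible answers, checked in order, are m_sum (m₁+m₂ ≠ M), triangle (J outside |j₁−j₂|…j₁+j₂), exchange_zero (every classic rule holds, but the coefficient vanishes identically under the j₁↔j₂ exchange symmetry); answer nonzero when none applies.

triangle

m-sum: m₁+m₂ = 3/2+(-1/2) = 1, M = 1  ✓
triangle: need |j₁−j₂| ≤ J ≤ j₁+j₂, i.e. J ∈ [1, 4]; J = 7 is outside ✗ ⇒ coefficient is 0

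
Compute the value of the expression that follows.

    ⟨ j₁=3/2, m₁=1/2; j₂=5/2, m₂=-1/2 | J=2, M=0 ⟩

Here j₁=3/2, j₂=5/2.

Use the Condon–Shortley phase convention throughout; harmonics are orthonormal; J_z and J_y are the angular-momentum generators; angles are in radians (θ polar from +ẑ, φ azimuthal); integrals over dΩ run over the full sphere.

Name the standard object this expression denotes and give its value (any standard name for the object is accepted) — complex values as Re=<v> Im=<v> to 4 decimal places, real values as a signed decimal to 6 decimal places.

Clebsch–Gordan coefficient, −√(1/14) ≈ -0.267261

This is a Clebsch–Gordan (vector-coupling) coefficient.
triangle: 2!×1!×3!/7! = 12/5040
(j±m)!: 2!×1!×2!×3!×2!×2! = 96
prefactor² = (2J+1)×Δ×N² = 8/7
  k=0: +1/(0!×2!×1!×2!×0!×1!) = 1/4
  k=1: −1/(1!×1!×0!×1!×1!×2!) = -1/2
Σ = -1/4  ⇒  CG² = 8/7×(-1/4)² = 1/14
CG = −√(1/14) = -0.267261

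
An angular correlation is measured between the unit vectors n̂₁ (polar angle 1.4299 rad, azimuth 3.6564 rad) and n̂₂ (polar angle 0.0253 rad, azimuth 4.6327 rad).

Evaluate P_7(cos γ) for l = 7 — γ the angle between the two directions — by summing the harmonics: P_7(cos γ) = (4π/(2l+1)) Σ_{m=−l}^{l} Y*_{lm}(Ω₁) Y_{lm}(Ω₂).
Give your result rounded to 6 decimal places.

-0.269041

Term-by-term m-sum for l=7 (normalisation 4π/15 = 0.837758):
  term(m=-7) = (0.000000, -0.000000)   from Y*(Ω₁)=(0.417463, 0.207903), Y(Ω₂)=(0.000000, -0.000000)
  term(m=-6) = (0.000000, 0.000000)   from Y*(Ω₁)=(-0.247158, 0.013049), Y(Ω₂)=(-0.000000, -0.000000)
  term(m=-5) = (-0.000000, -0.000000)   from Y*(Ω₁)=(-0.218904, 0.139557), Y(Ω₂)=(-0.000000, 0.000000)
  term(m=-4) = (0.000001, -0.000001)   from Y*(Ω₁)=(0.127496, -0.239935), Y(Ω₂)=(0.000003, 0.000001)
  term(m=-3) = (-0.000026, -0.000006)   from Y*(Ω₁)=(-0.004967, -0.188278), Y(Ω₂)=(0.000034, -0.000139)
  term(m=-2) = (-0.000496, -0.001235)   from Y*(Ω₁)=(0.142980, 0.237888), Y(Ω₂)=(-0.004733, -0.000761)
  term(m=-1) = (-0.009216, 0.013632)   from Y*(Ω₁)=(0.139092, 0.078683), Y(Ω₂)=(-0.008197, 0.102641)
  term(m=+0) = (-0.301669, -0.000000)   from Y*(Ω₁)=(-0.278606, -0.000000), Y(Ω₂)=(1.082779, 0.000000)
  term(m=+1) = (-0.009216, -0.013632)   from Y*(Ω₁)=(-0.139092, 0.078683), Y(Ω₂)=(0.008197, 0.102641)
  term(m=+2) = (-0.000496, 0.001235)   from Y*(Ω₁)=(0.142980, -0.237888), Y(Ω₂)=(-0.004733, 0.000761)
  term(m=+3) = (-0.000026, 0.000006)   from Y*(Ω₁)=(0.004967, -0.188278), Y(Ω₂)=(-0.000034, -0.000139)
  term(m=+4) = (0.000001, 0.000001)   from Y*(Ω₁)=(0.127496, 0.239935), Y(Ω₂)=(0.000003, -0.000001)
  term(m=+5) = (-0.000000, 0.000000)   from Y*(Ω₁)=(0.218904, 0.139557), Y(Ω₂)=(0.000000, 0.000000)
  term(m=+6) = (0.000000, -0.000000)   from Y*(Ω₁)=(-0.247158, -0.013049), Y(Ω₂)=(-0.000000, 0.000000)
  term(m=+7) = (0.000000, 0.000000)   from Y*(Ω₁)=(-0.417463, 0.207903), Y(Ω₂)=(-0.000000, -0.000000)
Accumulated sum (-0.321145, 0.000000); after 4π/(2l+1) scaling, (-0.269041, 0.000000) ⇒ P_7 = -0.269041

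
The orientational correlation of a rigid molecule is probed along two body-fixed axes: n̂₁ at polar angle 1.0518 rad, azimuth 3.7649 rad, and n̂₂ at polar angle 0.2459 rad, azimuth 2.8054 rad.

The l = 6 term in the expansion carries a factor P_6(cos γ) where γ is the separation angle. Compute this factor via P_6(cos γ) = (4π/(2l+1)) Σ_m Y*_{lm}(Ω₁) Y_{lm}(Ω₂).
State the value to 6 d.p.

0.166288

Term-by-term m-sum for l=6 (normalisation 4π/13 = 0.966644):
  term(m=-6) = 0.00002 - 0.00001j   from Y*(Ω₁)=-0.17110 - 0.11662j, Y(Ω₂)=-0.00004 + 0.00009j
  term(m=-5) = 0.00005 - 0.00057j   from Y*(Ω₁)=0.40960 - 0.01027j, Y(Ω₂)=0.00015 - 0.00138j
  term(m=-4) = -0.00311 - 0.00260j   from Y*(Ω₁)=-0.27584 + 0.20899j, Y(Ω₂)=0.00262 + 0.01141j
  term(m=-3) = 0.00402 - 0.00108j   from Y*(Ω₁)=-0.01831 + 0.05937j, Y(Ω₂)=-0.03570 - 0.05666j
  term(m=-2) = 0.03071 - 0.08461j   from Y*(Ω₁)=-0.11194 - 0.33310j, Y(Ω₂)=0.20039 + 0.15954j
  term(m=-1) = -0.02272 - 0.03241j   from Y*(Ω₁)=0.05522 + 0.03970j, Y(Ω₂)=-0.54935 - 0.19198j
  term(m=+0) = 0.15408 + 0.00000j   from Y*(Ω₁)=0.33095 + 0.00000j, Y(Ω₂)=0.46558 + 0.00000j
  term(m=+1) = -0.02272 + 0.03241j   from Y*(Ω₁)=-0.05522 + 0.03970j, Y(Ω₂)=0.54935 - 0.19198j
  term(m=+2) = 0.03071 + 0.08461j   from Y*(Ω₁)=-0.11194 + 0.33310j, Y(Ω₂)=0.20039 - 0.15954j
  term(m=+3) = 0.00402 + 0.00108j   from Y*(Ω₁)=0.01831 + 0.05937j, Y(Ω₂)=0.03570 - 0.05666j
  term(m=+4) = -0.00311 + 0.00260j   from Y*(Ω₁)=-0.27584 - 0.20899j, Y(Ω₂)=0.00262 - 0.01141j
  term(m=+5) = 0.00005 + 0.00057j   from Y*(Ω₁)=-0.40960 - 0.01027j, Y(Ω₂)=-0.00015 - 0.00138j
  term(m=+6) = 0.00002 + 0.00001j   from Y*(Ω₁)=-0.17110 + 0.11662j, Y(Ω₂)=-0.00004 - 0.00009j
Accumulated sum 0.17203 + 0.00000j; after 4π/(2l+1) scaling, 0.16629 + 0.00000j ⇒ P_6 = 0.166288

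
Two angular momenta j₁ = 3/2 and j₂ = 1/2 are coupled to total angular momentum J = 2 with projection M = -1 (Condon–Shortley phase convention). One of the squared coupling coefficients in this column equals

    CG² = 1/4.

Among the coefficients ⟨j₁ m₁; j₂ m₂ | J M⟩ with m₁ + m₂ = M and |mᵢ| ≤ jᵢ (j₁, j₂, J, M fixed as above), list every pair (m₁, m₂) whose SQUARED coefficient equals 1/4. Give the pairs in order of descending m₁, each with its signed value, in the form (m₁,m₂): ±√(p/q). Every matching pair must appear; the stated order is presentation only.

Admissible pairs with m₁+m₂ = M = -1: (-3/2,1/2), (-1/2,-1/2)
  (m₁,m₂)=(-1/2,-1/2): CG² = 3/4, CG = +√(3/4)
  (m₁,m₂)=(-3/2,1/2): CG² = 1/4, CG = +√(1/4)   ← matches the target
Pairs with CG² = 1/4: (-3/2,1/2): +√(1/4)

(-3/2,1/2): +√(1/4)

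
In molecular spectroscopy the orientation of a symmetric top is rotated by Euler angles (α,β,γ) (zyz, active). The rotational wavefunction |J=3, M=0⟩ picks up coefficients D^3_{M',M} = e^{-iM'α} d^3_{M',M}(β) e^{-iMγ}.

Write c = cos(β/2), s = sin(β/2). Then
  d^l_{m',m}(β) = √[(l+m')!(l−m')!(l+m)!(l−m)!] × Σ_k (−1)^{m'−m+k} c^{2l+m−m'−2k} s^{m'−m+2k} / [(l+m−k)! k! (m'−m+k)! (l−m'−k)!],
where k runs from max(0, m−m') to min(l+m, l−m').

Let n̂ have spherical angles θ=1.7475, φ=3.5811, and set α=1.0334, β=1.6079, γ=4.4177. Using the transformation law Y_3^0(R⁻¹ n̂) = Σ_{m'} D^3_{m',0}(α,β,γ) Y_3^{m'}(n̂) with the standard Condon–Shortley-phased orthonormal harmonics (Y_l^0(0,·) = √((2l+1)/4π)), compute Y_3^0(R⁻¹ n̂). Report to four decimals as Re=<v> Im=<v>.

Re=-0.0817 Im=0.0000

Need the full column D^3_{m',0} for m'=−3..3 at α=1.0334, β=1.6079, γ=4.4177.
cos(β/2)=0.693868, sin(β/2)=0.720102
d^3_{-3,0}: single k=3 term ⇒ +0.557864;  D = -0.557386+0.023085i
d^3_{-2,0}: k∈[2..3] ⇒ +0.658349 -0.709073 = -0.050725;  D = +0.024141-0.044612i
d^3_{-1,0}: k∈[1..3] ⇒ +0.401207 -1.296358 +0.465413 = -0.429737;  D = -0.219983-0.369164i
d^3_{0,0}: k∈[0..3] ⇒ +0.111599 -1.081777 +1.165127 -0.139433 = +0.055515;  D = +0.055515+0.000000i
d^3_{1,0}: k∈[0..2] ⇒ -0.401207 +1.296358 -0.465413 = +0.429737;  D = +0.219983-0.369164i
d^3_{2,0}: k∈[0..1] ⇒ +0.658349 -0.709073 = -0.050725;  D = +0.024141+0.044612i
d^3_{3,0}: single k=0 term ⇒ -0.557864;  D = +0.557386+0.023085i
Y_3^{m'}(θ=1.7475,φ=3.5811) and Σ D·Y over m':
  (-0.5574+0.0231i)·(-0.0994+0.3854i)  (+0.0241-0.0446i)·(-0.1111+0.1341i)  (-0.2200-0.3692i)·(+0.2434-0.1145i)  (+0.0555+0.0000i)·(+0.1867+0.0000i)  (+0.2200-0.3692i)·(-0.2434-0.1145i)  (+0.0241+0.0446i)·(-0.1111-0.1341i)  (+0.5574+0.0231i)·(+0.0994+0.3854i)
Y_3^0(R⁻¹ n̂) = -0.081682+0.000000i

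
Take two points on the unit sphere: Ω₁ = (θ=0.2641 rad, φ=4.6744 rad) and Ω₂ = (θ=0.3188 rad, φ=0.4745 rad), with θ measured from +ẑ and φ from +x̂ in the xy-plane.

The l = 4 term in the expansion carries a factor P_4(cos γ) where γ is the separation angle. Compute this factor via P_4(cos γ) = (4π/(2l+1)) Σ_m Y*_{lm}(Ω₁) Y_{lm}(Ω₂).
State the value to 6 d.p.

0.076585

Term-by-term m-sum for l=4 (normalisation 4π/9 = 1.396263):
  term(m=-4) = -0.00000 - 0.00001j   from Y*(Ω₁)=0.00203 - 0.00031j, Y(Ω₂)=-0.00137 - 0.00404j
  term(m=-3) = 0.00079 + 0.00003j   from Y*(Ω₁)=0.00244 + 0.02135j, Y(Ω₂)=0.00537 - 0.03620j
  term(m=-2) = -0.01141 + 0.01879j   from Y*(Ω₁)=-0.12553 + 0.00956j, Y(Ω₂)=0.10169 - 0.14190j
  term(m=-1) = -0.09605 - 0.17072j   from Y*(Ω₁)=-0.01595 - 0.41969j, Y(Ω₂)=0.41487 - 0.21310j
  term(m=+0) = 0.26821 + 0.00000j   from Y*(Ω₁)=0.57514 + 0.00000j, Y(Ω₂)=0.46633 + 0.00000j
  term(m=+1) = -0.09605 + 0.17072j   from Y*(Ω₁)=0.01595 - 0.41969j, Y(Ω₂)=-0.41487 - 0.21310j
  term(m=+2) = -0.01141 - 0.01879j   from Y*(Ω₁)=-0.12553 - 0.00956j, Y(Ω₂)=0.10169 + 0.14190j
  term(m=+3) = 0.00079 - 0.00003j   from Y*(Ω₁)=-0.00244 + 0.02135j, Y(Ω₂)=-0.00537 - 0.03620j
  term(m=+4) = -0.00000 + 0.00001j   from Y*(Ω₁)=0.00203 + 0.00031j, Y(Ω₂)=-0.00137 + 0.00404j
Accumulated sum 0.05485 - 0.00000j; after 4π/(2l+1) scaling, 0.07658 - 0.00000j ⇒ P_4 = 0.076585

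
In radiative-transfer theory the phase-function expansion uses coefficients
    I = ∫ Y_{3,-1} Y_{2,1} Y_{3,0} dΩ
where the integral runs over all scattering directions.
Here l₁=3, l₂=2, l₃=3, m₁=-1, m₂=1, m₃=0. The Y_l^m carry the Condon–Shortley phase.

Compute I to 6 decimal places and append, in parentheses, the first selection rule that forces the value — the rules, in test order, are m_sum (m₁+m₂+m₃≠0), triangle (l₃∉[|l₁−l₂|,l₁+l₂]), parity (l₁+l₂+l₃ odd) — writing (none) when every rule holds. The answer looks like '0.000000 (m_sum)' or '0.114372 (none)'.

m-sum 0 ✓  L=8 even ✓  1≤3≤5 ✓
Π(2lᵢ+1) = 7×5×7 = 245
triangle coeff Δ(3,2,3) = 1/3780
Σ_t [0,2]: t=0:+1/24 t=1:−1/4 t=2:+1/24 = -1/6
(3j)²=4/105 [(3 2 3; 0 0 0)], sign=+1
Σ_t [1,2]: t=1:−1/12 t=2:+1/8 = 1/24
(3j)²=1/210 [(3 2 3; -1 1 0)], sign=-1
⇒ 4πI² = 2/45
I = (-1)√(2/45/(4π)) = -0.05947080
No selection rule forces the value: the integral is nonzero (none).

-0.059471 (none)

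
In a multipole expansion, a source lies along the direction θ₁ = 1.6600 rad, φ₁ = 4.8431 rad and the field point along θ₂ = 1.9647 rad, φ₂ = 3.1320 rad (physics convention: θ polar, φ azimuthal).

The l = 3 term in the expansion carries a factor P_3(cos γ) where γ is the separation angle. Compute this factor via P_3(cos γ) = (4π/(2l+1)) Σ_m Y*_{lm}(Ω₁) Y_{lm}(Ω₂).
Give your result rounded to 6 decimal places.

0.139540

Expand P_3 via completeness: Σ_{m} conj(Y_{3,m}) at Ω₁ times Y_{3,m} at Ω₂ —
  m=-3: Y*=(-0.157552, 0.380974)  Y=(-0.328386, -0.009453)  product (0.055339, -0.123617)
  m=-2: Y*=(0.087253, 0.023344)  Y=(-0.334397, -0.006416)  product (-0.029027, -0.008366)
  m=-1: Y*=(-0.040291, 0.306485)  Y=(0.078634, 0.000754)  product (-0.003399, 0.024070)
  m=+0: Y*=(0.098415, -0.000000)  Y=(0.324187, 0.000000)  product (0.031905, 0.000000)
  m=+1: Y*=(0.040291, 0.306485)  Y=(-0.078634, 0.000754)  product (-0.003399, -0.024070)
  m=+2: Y*=(0.087253, -0.023344)  Y=(-0.334397, 0.006416)  product (-0.029027, 0.008366)
  m=+3: Y*=(0.157552, 0.380974)  Y=(0.328386, -0.009453)  product (0.055339, 0.123617)
Total Σ_m = (0.077730, -0.000000). Multiply by 1.795196: (0.139540, -0.000000). P_3(cos γ) = 0.139540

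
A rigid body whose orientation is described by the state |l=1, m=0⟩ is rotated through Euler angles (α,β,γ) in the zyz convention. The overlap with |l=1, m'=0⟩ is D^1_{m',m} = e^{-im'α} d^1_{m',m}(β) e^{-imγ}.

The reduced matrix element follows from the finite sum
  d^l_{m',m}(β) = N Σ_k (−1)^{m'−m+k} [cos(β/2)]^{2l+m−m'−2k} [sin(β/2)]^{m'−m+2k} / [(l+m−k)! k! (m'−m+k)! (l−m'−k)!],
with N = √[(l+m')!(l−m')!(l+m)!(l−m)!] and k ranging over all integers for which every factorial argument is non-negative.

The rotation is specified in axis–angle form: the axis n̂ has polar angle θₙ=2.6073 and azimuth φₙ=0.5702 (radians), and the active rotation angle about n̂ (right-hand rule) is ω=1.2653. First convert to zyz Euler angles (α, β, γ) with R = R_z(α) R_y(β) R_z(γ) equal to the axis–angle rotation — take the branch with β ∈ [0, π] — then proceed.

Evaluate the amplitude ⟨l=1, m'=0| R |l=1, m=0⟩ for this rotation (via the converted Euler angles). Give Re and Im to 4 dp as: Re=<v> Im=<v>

Re=0.8187 Im=0.0000

Axis–angle → zyz. n̂ = (sinθₙcosφₙ, sinθₙsinφₙ, cosθₙ) = (+0.428668, +0.274884, -0.860629), ω = 1.2653.
R = I cosω + sinω [n̂]ₓ + (1−cosω) n̂n̂ᵀ gives
  R = [+0.429255, +0.903173, +0.004192; -0.738387, +0.353601, -0.574240; -0.520120, +0.243400, +0.818676]
β = atan2(√(R₁₃²+R₂₃²), R₃₃) = 0.611694; α = atan2(R₂₃, R₁₃) mod 2π = 4.719689; γ = atan2(R₃₂, −R₃₁) mod 2π = 0.437696
D^1_{0,0}(4.7197,0.6117,0.4377) = e^{-i·0·4.7197}·d^1_{0,0}(0.6117)·e^{-i·0·0.4377}. Compute d first:
Half-angle: c=0.953592, s=0.301101. N=√(1·1·1·1)=1.000000
k∈{0,1} keeps every argument non-negative
  k=0: (−1)^0·1.0000/(1)·0.9536^2·0.3011^0 = +0.909338
  k=1: (−1)^1·1.0000/(1)·0.9536^0·0.3011^2 = -0.090662
d^1_{0,0}(0.6117) = +0.909338 -0.090662 = +0.818676
Attach z-rotation phases: D = e^{-i(0)(4.7197)}·(+0.818676)·e^{-i(0)(0.4377)} = +0.818676+0.000000i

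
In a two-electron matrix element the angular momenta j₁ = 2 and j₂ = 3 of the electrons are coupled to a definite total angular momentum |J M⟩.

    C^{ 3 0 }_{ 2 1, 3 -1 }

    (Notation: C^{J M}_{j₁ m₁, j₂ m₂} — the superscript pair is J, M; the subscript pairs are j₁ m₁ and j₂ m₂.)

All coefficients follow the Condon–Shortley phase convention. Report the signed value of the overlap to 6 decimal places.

triangle: 2!×2!×4!/9! = 96/362880
(j±m)!: 3!×1!×2!×4!×3!×3! = 10368
prefactor² = (2J+1)×Δ×N² = 96/5
  k=0: +1/(0!×2!×1!×2!×1!×2!) = 1/8
  k=1: −1/(1!×1!×0!×1!×2!×3!) = -1/12
Σ = 1/24  ⇒  CG² = 96/5×(1/24)² = 1/30
CG = +√(1/30) = +0.182574

+√(1/30) = +0.182574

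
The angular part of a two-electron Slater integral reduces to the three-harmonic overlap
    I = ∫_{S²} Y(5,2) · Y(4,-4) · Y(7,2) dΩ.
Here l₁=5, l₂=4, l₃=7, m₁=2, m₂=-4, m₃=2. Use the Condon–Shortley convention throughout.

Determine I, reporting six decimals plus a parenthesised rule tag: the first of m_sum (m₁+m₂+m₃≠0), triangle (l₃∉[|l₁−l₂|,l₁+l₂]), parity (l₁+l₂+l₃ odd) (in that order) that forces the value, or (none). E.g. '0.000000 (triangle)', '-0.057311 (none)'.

-0.110423 (none)

Rules hold: Σm=0, L=16 even, 1≤7≤9.
N = 11·9·15 = 1485
Δ = 2!·8!·6!/17! = 1/6126120
Racah Σ t=0..2: t=0:+1/69120 t=1:−1/20736 t=2:+1/69120 = -1/51840
⇒ 3j(5 4 7; 0 0 0)² = 280/21879, sgn +1
Racah Σ t=0..0: t=0:+1/1036800 = 1/1036800
⇒ 3j(5 4 7; 2 -4 2)² = 98/12155, sgn -1
4πI² = N·(3j₀)²·(3jₘ)² = 82320/537251
I = -1·√(0.153224/4π) = -0.11042290
No selection rule forces the value: the integral is nonzero (none).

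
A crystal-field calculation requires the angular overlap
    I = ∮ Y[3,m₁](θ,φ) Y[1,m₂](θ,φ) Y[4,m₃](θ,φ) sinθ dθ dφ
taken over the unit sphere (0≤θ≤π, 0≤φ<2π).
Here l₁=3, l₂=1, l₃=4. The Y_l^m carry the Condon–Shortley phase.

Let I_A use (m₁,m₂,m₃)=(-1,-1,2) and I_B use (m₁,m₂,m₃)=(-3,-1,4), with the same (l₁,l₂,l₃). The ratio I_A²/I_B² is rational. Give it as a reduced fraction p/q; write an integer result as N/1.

15/28

Same 3,1,4: normalisation and zero-m 3j drop out of the ratio.
A: Δ: 0! 6! 2! / 9! → 1/252; sum: t=0:+1/96 = 1/96; 3j²(3 1 4; -1 -1 2) = Δ·Π!·Σ² = 5/84  (sign +1)
B: Δ: 0! 6! 2! / 9! → 1/252; sum: t=0:+1/1440 = 1/1440; 3j²(3 1 4; -3 -1 4) = Δ·Π!·Σ² = 1/9  (sign +1)
I_A²/I_B² = (5/84)/(1/9) = 15/28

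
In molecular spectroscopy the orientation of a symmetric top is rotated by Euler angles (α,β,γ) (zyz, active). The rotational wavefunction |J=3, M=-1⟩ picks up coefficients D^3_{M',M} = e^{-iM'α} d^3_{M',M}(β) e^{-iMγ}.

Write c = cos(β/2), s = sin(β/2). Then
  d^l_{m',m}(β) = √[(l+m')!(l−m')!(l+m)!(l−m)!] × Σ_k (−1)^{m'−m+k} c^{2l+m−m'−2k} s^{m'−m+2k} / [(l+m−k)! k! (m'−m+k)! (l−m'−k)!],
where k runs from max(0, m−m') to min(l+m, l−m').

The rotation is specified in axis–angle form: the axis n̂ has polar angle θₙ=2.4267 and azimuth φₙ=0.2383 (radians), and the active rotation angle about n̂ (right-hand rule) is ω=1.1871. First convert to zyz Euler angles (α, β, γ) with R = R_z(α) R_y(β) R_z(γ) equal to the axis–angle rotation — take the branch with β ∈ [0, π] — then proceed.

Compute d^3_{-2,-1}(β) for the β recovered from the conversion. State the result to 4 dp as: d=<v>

Axis–angle → zyz. n̂ = (sinθₙcosφₙ, sinθₙsinφₙ, cosθₙ) = (+0.637011, +0.154740, -0.755164), ω = 1.1871.
R = I cosω + sinω [n̂]ₓ + (1−cosω) n̂n̂ᵀ gives
  R = [+0.628229, +0.761925, -0.157479; -0.638583, +0.389331, -0.663802; -0.444456, +0.517583, +0.731141]
β = atan2(√(R₁₃²+R₂₃²), R₃₃) = 0.750803; α = atan2(R₂₃, R₁₃) mod 2π = 4.479458; γ = atan2(R₃₂, −R₃₁) mod 2π = 0.861265
d^3_{-2,-1}(β=0.7508) via the finite sum:
c=cos(0.750803/2)=0.930360, s=sin(0.750803/2)=0.366646; N=√[1·120·2·24]=75.894664
Admissible k: 1..2 (factorial args all ≥0)
  k=1: (−1)^0·75.8947/(24)·0.9304^5·0.3666^1 = +0.808171
  k=2: (−1)^1·75.8947/(12)·0.9304^3·0.3666^3 = -0.251030
d^3_{-2,-1}(0.7508) = +0.808171 -0.251030 = +0.557141

d=0.5571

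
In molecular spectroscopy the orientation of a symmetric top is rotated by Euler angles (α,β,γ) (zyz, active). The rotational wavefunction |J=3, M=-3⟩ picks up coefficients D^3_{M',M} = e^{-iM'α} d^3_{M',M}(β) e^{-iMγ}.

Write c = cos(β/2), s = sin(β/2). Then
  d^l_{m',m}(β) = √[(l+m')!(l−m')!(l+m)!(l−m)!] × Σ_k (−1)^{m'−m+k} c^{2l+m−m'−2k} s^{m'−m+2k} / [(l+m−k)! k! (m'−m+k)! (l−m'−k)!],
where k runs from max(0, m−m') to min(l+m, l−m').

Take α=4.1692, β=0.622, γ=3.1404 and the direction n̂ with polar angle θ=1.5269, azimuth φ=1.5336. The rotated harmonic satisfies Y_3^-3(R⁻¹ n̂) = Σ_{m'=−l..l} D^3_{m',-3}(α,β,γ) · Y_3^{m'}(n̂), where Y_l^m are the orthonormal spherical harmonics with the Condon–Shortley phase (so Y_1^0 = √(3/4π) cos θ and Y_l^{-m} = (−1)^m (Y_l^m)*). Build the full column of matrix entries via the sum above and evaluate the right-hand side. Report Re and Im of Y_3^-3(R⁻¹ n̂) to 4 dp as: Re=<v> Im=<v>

Re=-0.0507 Im=-0.2805

Need the full column D^3_{m',-3} for m'=−3..3 at α=4.1692, β=0.6220, γ=3.1404.
cos(β/2)=0.952028, sin(β/2)=0.306011
d^3_{-3,-3}: single k=0 term ⇒ +0.744558;  D = -0.743111+0.046392i
d^3_{-2,-3}: single k=0 term ⇒ -0.586221;  D = -0.271141+0.519747i
d^3_{-1,-3}: single k=0 term ⇒ +0.297933;  D = +0.154904+0.254497i
d^3_{0,-3}: single k=0 term ⇒ -0.110579;  D = +0.110579-0.000396i
d^3_{1,-3}: single k=0 term ⇒ +0.030782;  D = +0.015816-0.026408i
d^3_{2,-3}: single k=0 term ⇒ -0.006258;  D = -0.002934-0.005527i
d^3_{3,-3}: single k=0 term ⇒ +0.000821;  D = -0.000820-0.000045i
Y_3^{m'}(θ=1.5269,φ=1.5336) and Σ D·Y over m':
  (-0.7431+0.0464i)·(-0.0463+0.4134i)  (-0.2711+0.5197i)·(-0.0446-0.0033i)  (+0.1549+0.2545i)·(-0.0119+0.3195i)  (+0.1106-0.0004i)·(-0.0490+0.0000i)  (+0.0158-0.0264i)·(+0.0119+0.3195i)  (-0.0029-0.0055i)·(-0.0446+0.0033i)  (-0.0008-0.0000i)·(+0.0463+0.4134i)
Y_3^-3(R⁻¹ n̂) = -0.050744-0.280546i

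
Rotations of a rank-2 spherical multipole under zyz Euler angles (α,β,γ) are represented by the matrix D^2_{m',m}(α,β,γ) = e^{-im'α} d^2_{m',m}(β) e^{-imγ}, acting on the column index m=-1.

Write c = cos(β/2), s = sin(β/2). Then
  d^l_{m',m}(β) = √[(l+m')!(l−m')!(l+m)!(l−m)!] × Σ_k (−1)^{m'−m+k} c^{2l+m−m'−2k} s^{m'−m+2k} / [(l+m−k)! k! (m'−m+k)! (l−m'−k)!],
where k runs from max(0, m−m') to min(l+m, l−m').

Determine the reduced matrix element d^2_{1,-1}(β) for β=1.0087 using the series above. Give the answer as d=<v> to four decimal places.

d^2_{1,-1}(β=1.0087) via the finite sum:
c=cos(1.008700/2)=0.875489, s=sin(1.008700/2)=0.483238; N=√[6·1·1·6]=6.000000
The bounds max(0,m−m')=0 and min(l+m,l−m')=1 give 2 terms
  k=0: (−1)^2·6.0000/(2)·0.8755^2·0.4832^2 = +0.536964
  k=1: (−1)^3·6.0000/(6)·0.8755^0·0.4832^4 = -0.054531
d^2_{1,-1}(1.0087) = +0.536964 -0.054531 = +0.482433

d=0.4824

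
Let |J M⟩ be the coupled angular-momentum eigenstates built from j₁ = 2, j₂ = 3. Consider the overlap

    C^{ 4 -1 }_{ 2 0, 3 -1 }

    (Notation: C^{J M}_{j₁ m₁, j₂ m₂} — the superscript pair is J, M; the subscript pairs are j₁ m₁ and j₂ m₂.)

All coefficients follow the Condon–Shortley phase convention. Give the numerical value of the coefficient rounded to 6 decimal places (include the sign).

+√(3/28) = +0.327327

triangle: 1!·3!·5!/10! = 720/3628800
(j±m)!: 2!·2!·2!·4!·3!·5! = 138240
prefactor² = (2J+1)·Δ·N² = 1728/7
  k=0: +1/(0!·1!·2!·2!·1!·3!) = 1/24
  k=1: −1/(1!·0!·1!·1!·2!·4!) = -1/48
Σ = 1/48  ⇒  CG² = 1728/7·(1/48)² = 3/28
CG = +√(3/28) = +0.327327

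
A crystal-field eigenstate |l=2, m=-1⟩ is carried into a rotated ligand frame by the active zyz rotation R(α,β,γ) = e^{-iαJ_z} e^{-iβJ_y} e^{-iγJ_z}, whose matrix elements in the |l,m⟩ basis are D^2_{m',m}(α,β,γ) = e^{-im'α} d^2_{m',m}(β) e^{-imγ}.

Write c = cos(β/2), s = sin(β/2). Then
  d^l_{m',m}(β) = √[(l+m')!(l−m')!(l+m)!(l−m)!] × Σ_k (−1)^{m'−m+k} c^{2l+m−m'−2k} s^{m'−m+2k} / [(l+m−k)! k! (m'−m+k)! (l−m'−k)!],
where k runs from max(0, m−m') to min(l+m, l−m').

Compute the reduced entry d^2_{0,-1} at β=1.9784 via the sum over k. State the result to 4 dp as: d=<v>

d=0.4457

d^2_{0,-1}(β=1.9784) via the finite sum:
Half-angle: c=0.549359, s=0.835587. N=√(2·2·1·6)=4.898979
k∈{0,1} keeps every argument non-negative
  k=0: (−1)^1·4.8990/(2)·0.5494^3·0.8356^1 = -0.339340
  k=1: (−1)^2·4.8990/(2)·0.5494^1·0.8356^3 = +0.785066
d^2_{0,-1}(1.9784) = -0.339340 +0.785066 = +0.445726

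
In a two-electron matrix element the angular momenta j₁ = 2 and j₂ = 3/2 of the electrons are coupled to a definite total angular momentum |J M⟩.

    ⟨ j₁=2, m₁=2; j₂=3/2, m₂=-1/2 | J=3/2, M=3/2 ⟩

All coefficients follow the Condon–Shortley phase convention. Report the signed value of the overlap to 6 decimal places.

+0.632456  (= +√(2/5))

triangle: 2!·2!·1!/6! = 4/720
(j±m)!: 4!·0!·1!·2!·3!·0! = 288
prefactor² = (2J+1)·Δ·N² = 32/5
  k=0: +1/(0!·2!·0!·1!·2!·0!) = 1/4
Σ = 1/4  ⇒  CG² = 32/5·(1/4)² = 2/5
CG = +√(2/5) = +0.632456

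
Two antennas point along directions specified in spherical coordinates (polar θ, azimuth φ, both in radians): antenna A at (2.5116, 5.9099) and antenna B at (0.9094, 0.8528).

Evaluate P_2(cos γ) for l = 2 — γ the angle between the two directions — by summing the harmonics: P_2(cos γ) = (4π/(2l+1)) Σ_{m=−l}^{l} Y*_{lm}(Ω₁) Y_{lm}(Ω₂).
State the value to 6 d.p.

Expand P_2 via completeness: Σ_{m} conj(Y_{2,m}) at Ω₁ times Y_{2,m} at Ω₂ —
  m=-2: (+0.098410-0.091050i) × (-0.032328-0.238364i) = -0.024885-0.020514i  (running Σ = -0.024885-0.020514i)
  m=-1: (-0.342440+0.134116i) × (+0.246346-0.282012i) = -0.046536+0.129611i  (running Σ = -0.071421+0.109097i)
  m=0: (+0.302381-0.000000i) × (+0.041567+0.000000i) = +0.012569+0.000000i  (running Σ = -0.058852+0.109097i)
  m=1: (+0.342440+0.134116i) × (-0.246346-0.282012i) = -0.046536-0.129611i  (running Σ = -0.105388-0.020514i)
  m=2: (+0.098410+0.091050i) × (-0.032328+0.238364i) = -0.024885+0.020514i  (running Σ = -0.130273-0.000000i)
Σ over m = -0.130273-0.000000i; ×(4π/5) → -0.327411-0.000000i. Real part: -0.327411

-0.327411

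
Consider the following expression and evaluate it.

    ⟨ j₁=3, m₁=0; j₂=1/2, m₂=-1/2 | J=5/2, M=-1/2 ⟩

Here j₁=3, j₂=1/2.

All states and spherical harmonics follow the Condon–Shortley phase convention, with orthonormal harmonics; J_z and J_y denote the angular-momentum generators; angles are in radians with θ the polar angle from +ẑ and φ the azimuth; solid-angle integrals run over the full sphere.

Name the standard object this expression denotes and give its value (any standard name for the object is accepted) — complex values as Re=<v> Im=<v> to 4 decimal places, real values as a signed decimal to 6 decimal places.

Clebsch–Gordan coefficient, +√(3/7) ≈ +0.654654

This is a Clebsch–Gordan (vector-coupling) coefficient.
j₁+j₂−J=1  J+j₁−j₂=5  J−j₁+j₂=0  j₁+j₂+J+1=7
(j₁±m₁, j₂±m₂, J±M) = (3,3,0,1,2,3)
P² = 432/7
sum k=0..0:
  [0] +1/12 = 1/12
S = 1/12
C² = P²·S² = 3/7 ; C = +0.654654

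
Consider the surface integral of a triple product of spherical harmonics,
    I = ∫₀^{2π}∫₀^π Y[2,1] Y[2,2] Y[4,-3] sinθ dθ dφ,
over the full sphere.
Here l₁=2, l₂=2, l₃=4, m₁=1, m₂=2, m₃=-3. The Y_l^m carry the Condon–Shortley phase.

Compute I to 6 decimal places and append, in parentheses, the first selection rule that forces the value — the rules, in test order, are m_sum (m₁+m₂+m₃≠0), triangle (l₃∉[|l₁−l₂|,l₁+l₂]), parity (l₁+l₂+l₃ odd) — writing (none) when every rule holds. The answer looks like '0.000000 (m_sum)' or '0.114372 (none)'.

-0.238414 (none)

Rules hold: Σm=0, L=8 even, 0≤4≤4.
N = 5·5·9 = 225
Δ = 0!·4!·4!/9! = 1/630
Racah Σ t=0..0: t=0:+1/16 = 1/16
⇒ 3j(2 2 4; 0 0 0)² = 2/35, sgn +1
Racah Σ t=0..0: t=0:+1/144 = 1/144
⇒ 3j(2 2 4; 1 2 -3)² = 1/18, sgn -1
4πI² = N·(3j₀)²·(3jₘ)² = 5/7
I = -1·√(0.714286/4π) = -0.23841361
No selection rule forces the value: the integral is nonzero (none).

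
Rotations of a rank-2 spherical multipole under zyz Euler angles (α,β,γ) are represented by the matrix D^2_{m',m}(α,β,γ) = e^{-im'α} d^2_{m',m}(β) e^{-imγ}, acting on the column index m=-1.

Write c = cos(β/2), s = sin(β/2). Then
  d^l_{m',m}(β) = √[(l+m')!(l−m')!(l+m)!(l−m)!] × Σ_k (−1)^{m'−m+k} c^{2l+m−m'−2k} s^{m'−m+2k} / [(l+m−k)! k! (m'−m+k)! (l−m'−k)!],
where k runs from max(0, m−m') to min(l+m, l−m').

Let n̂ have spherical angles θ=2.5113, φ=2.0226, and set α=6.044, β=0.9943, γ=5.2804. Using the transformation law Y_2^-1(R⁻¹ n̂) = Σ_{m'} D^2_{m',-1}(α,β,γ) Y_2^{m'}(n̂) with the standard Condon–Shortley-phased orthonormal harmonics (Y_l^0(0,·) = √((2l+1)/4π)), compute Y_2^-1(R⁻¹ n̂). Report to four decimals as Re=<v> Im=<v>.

Re=0.0751 Im=0.3750

Need the full column D^2_{m',-1} for m'=−2..2 at α=6.0440, β=0.9943, γ=5.2804.
cos(β/2)=0.878945, sin(β/2)=0.476922
d^2_{-2,-1}: single k=1 term ⇒ +0.647684;  D = +0.057981-0.645084i
d^2_{-1,-1}: k∈[0..1] ⇒ +0.596826 -0.527158 = +0.069668;  D = +0.022498-0.065935i
d^2_{0,-1}: k∈[0..1] ⇒ -0.793248 +0.233551 = -0.559698;  D = -0.301093+0.471810i
d^2_{1,-1}: k∈[0..1] ⇒ +0.527158 -0.051736 = +0.475422;  D = +0.343422-0.328767i
d^2_{2,-1}: single k=0 term ⇒ -0.190693;  D = -0.165067+0.095481i
Y_2^{m'}(θ=2.5113,φ=2.0226) and Σ D·Y over m':
  (+0.0580-0.6451i)·(-0.0830+0.1054i)  (+0.0225-0.0659i)·(+0.1606+0.3309i)  (-0.3011+0.4718i)·(+0.3021+0.0000i)  (+0.3434-0.3288i)·(-0.1606+0.3309i)  (-0.1651+0.0955i)·(-0.0830-0.1054i)
Y_2^-1(R⁻¹ n̂) = +0.075069+0.374984i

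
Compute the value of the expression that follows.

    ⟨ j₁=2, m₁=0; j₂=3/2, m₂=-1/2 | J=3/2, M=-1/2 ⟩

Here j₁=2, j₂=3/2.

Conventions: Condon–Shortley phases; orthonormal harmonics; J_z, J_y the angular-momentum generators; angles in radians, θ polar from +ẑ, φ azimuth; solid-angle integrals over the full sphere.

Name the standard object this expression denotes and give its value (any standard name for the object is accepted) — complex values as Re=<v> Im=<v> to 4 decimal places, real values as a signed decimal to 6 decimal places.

Clebsch–Gordan coefficient, −√(1/5) ≈ -0.447214

This is a Clebsch–Gordan (vector-coupling) coefficient.
j₁+j₂−J=2  J+j₁−j₂=2  J−j₁+j₂=1  j₁+j₂+J+1=6
(j₁±m₁, j₂±m₂, J±M) = (2,2,1,2,1,2)
P² = 16/45
sum k=0..1:
  [0] +1/4 = 1/4
  [1] −1/1 = -1
S = -3/4
C² = P²·S² = 1/5 ; C = -0.447214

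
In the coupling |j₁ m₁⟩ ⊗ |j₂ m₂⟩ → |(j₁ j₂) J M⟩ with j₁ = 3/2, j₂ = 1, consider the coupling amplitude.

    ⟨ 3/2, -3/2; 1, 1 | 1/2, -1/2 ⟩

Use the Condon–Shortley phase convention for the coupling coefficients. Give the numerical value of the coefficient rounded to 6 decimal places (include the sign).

+√(1/2) = +0.707107

triangle: 2!·1!·0!/4! = 2/24
(j±m)!: 0!·3!·2!·0!·0!·1! = 12
prefactor² = (2J+1)·Δ·N² = 2
  k=2: +1/(2!·0!·1!·0!·0!·0!) = 1/2
Σ = 1/2  ⇒  CG² = 2·(1/2)² = 1/2
CG = +√(1/2) = +0.707107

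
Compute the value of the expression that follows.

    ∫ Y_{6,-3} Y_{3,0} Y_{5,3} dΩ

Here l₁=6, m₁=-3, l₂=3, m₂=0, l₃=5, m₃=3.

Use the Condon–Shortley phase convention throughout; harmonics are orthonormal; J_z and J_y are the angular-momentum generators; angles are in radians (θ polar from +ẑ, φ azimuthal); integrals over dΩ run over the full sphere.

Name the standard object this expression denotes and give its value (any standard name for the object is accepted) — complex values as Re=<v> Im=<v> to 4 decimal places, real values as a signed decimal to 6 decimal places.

This is a Gaunt coefficient — the integral of a triple product of spherical harmonics over the sphere.
m-sum 0 ✓  L=14 even ✓  3≤5≤9 ✓
Π(2lᵢ+1) = 13×7×11 = 1001
triangle coeff Δ(6,3,5) = 1/675675
Σ_t [1,3]: t=1:−1/8640 t=2:+1/2304 t=3:−1/8640 = 7/34560
(3j)²=7/429 [(6 3 5; 0 0 0)], sign=-1
Σ_t [1,3]: t=1:−1/483840 t=2:+1/20160 t=3:−1/17280 = -1/96768
(3j)²=1/1001 [(6 3 5; -3 0 3)], sign=-1
⇒ 4πI² = 7/429
I = (+1)√(7/429/(4π)) = 0.03603425

Gaunt coefficient, +0.036034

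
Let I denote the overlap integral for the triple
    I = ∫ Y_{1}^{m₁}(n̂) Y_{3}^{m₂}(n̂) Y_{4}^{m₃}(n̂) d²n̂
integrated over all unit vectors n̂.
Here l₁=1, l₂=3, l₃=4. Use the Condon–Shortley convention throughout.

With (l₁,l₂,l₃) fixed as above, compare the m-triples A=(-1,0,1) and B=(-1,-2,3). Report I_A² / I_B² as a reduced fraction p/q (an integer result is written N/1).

Same 1,3,4: normalisation and zero-m 3j drop out of the ratio.
A: Δ: 0! 2! 6! / 9! → 1/252; sum: t=0:+1/72 = 1/72; 3j²(1 3 4; -1 0 1) = Δ·Π!·Σ² = 5/126  (sign -1)
B: Δ: 0! 2! 6! / 9! → 1/252; sum: t=0:+1/240 = 1/240; 3j²(1 3 4; -1 -2 3) = Δ·Π!·Σ² = 1/12  (sign -1)
I_A²/I_B² = (5/126)/(1/12) = 10/21

10/21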